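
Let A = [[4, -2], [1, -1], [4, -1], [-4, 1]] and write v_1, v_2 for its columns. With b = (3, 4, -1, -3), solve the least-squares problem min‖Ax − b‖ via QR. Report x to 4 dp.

v_1 = (4, 1, 4, -4); ‖v_1‖ = 7.0000, so q_1 = (0.5714, 0.1429, 0.5714, -0.5714).
q_1·v_2 = 0.5714·(-2) + 0.1429·(-1) + 0.5714·(-1) + (-0.5714)·1 = -2.4286.
u_2 = v_2 + 2.4286·q_1 = (-0.6122, -0.6531, 0.3878, -0.3878).
‖u_2‖ = 1.0498, so q_2 = (-0.5832, -0.6221, 0.3694, -0.3694).
Qᵀb = (3.4286, -3.4993).
Back-substitute: x_2 = -3.4993/1.0498 = -3.3333.
x_1 = (3.4286 + 2.4286·(-3.3333))/7.0000 = -0.6667.

x = (-0.6667, -3.3333)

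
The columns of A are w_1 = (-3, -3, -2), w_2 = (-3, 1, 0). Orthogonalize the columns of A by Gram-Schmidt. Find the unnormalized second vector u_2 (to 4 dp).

u_2 = (-2.1818, 1.8182, 0.5455)

w_1 = (-3, -3, -2); ‖w_1‖ = 4.6904, so q_1 = (-0.6396, -0.6396, -0.4264).
q_1·w_2 = (-0.6396)·(-3) + (-0.6396)·1 + (-0.4264)·0 = 1.2792.
u_2 = w_2 − 1.2792·q_1 = (-2.1818, 1.8182, 0.5455).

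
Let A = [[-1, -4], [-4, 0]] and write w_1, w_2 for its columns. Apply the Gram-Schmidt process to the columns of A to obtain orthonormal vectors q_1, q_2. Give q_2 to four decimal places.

q_2 = (-0.9701, 0.2425)

w_1 = (-1, -4); ‖w_1‖ = 4.1231, so q_1 = (-0.2425, -0.9701).
q_1·w_2 = (-0.2425)·(-4) + (-0.9701)·0 = 0.9701.
u_2 = w_2 − 0.9701·q_1 = (-3.7647, 0.9412).
‖u_2‖ = 3.8806, so q_2 = (-0.9701, 0.2425).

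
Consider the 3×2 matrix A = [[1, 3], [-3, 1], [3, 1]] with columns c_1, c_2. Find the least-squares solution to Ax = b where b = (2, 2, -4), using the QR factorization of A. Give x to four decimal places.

x = (-0.9400, 0.6200)

c_1 = (1, -3, 3); ‖c_1‖ = 4.3589, so e_1 = (0.2294, -0.6882, 0.6882).
e_1·c_2 = 0.2294·3 + (-0.6882)·1 + 0.6882·1 = 0.6882.
u_2 = c_2 − 0.6882·e_1 = (2.8421, 1.4737, 0.5263).
‖u_2‖ = 3.2444, so e_2 = (0.8760, 0.4542, 0.1622).
Qᵀb = (-3.6707, 2.0115).
Back-substitute: x_2 = 2.0115/3.2444 = 0.6200.
x_1 = (-3.6707 − 0.6882·0.6200)/4.3589 = -0.9400.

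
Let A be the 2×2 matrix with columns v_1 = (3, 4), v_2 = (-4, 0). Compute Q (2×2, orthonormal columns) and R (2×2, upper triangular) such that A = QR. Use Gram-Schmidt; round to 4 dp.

Q = [[0.6000, -0.8000], [0.8000, 0.6000]], R = [[5.0000, -2.4000], [0.0000, 3.2000]]

v_1 = (3, 4); ‖v_1‖ = 5.0000, so q_1 = (0.6000, 0.8000).
q_1·v_2 = 0.6000·(-4) + 0.8000·0 = -2.4000.
u_2 = v_2 + 2.4000·q_1 = (-2.5600, 1.9200).
‖u_2‖ = 3.2000, so q_2 = (-0.8000, 0.6000).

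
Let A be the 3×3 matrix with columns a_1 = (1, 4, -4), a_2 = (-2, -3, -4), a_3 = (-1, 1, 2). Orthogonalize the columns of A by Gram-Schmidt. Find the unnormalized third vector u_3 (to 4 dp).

a_1 = (1, 4, -4); ‖a_1‖ = 5.7446, so q_1 = (0.1741, 0.6963, -0.6963).
q_1·a_2 = 0.1741·(-2) + 0.6963·(-3) + (-0.6963)·(-4) = 0.3482.
u_2 = a_2 − 0.3482·q_1 = (-2.0606, -3.2424, -3.7576).
‖u_2‖ = 5.3739, so q_2 = (-0.3834, -0.6034, -0.6992).
q_1·a_3 = 0.1741·(-1) + 0.6963·1 + (-0.6963)·2 = -0.8704; q_2·a_3 = (-0.3834)·(-1) + (-0.6034)·1 + (-0.6992)·2 = -1.6184.
u_3 = a_3 + 0.8704·q_1 + 1.6184·q_2 = (-1.4690, 0.6296, 0.2623).

u_3 = (-1.4690, 0.6296, 0.2623)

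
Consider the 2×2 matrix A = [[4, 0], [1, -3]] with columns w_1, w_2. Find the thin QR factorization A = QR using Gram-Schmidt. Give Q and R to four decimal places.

w_1 = (4, 1); ‖w_1‖ = 4.1231, so q_1 = (0.9701, 0.2425).
q_1·w_2 = 0.9701·0 + 0.2425·(-3) = -0.7276.
u_2 = w_2 + 0.7276·q_1 = (0.7059, -2.8235).
‖u_2‖ = 2.9104, so q_2 = (0.2425, -0.9701).

Q = [[0.9701, 0.2425], [0.2425, -0.9701]], R = [[4.1231, -0.7276], [0.0000, 2.9104]]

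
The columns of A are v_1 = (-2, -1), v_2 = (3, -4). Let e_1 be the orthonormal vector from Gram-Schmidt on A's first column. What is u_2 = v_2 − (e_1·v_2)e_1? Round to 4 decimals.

v_1 = (-2, -1); ‖v_1‖ = 2.2361, so e_1 = (-0.8944, -0.4472).
e_1·v_2 = (-0.8944)·3 + (-0.4472)·(-4) = -0.8944.
u_2 = v_2 + 0.8944·e_1 = (2.2000, -4.4000).

u_2 = (2.2000, -4.4000)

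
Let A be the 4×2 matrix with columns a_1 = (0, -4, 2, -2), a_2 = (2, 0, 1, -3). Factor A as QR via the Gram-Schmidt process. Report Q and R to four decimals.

Q = [[0.0000, 0.5941], [-0.8165, 0.3961], [0.4082, 0.0990], [-0.4082, -0.6931]], R = [[4.8990, 1.6330], [0.0000, 3.3665]]

a_1 = (0, -4, 2, -2); ‖a_1‖ = 4.8990, so q_1 = (0.0000, -0.8165, 0.4082, -0.4082).
q_1·a_2 = 0.0000·2 + (-0.8165)·0 + 0.4082·1 + (-0.4082)·(-3) = 1.6330.
u_2 = a_2 − 1.6330·q_1 = (2.0000, 1.3333, 0.3333, -2.3333).
‖u_2‖ = 3.3665, so q_2 = (0.5941, 0.3961, 0.0990, -0.6931).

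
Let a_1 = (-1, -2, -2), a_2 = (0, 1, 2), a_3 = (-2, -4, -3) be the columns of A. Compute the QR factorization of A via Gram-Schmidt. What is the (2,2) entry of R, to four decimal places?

a_1 = (-1, -2, -2); ‖a_1‖ = 3.0000, so e_1 = (-0.3333, -0.6667, -0.6667).
e_1·a_2 = (-0.3333)·0 + (-0.6667)·1 + (-0.6667)·2 = -2.0000.
u_2 = a_2 + 2.0000·e_1 = (-0.6667, -0.3333, 0.6667).
r_{22} = ‖u_2‖ = 1.0000.

r_{22} = 1.0000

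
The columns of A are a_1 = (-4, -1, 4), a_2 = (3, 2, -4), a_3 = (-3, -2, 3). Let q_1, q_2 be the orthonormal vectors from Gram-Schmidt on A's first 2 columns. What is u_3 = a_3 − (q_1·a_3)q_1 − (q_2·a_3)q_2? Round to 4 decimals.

q_1 = a_1/‖a_1‖ = (-4, -1, 4)/5.7446 = (-0.6963, -0.1741, 0.6963).
r_{12} = q_1·a_2 = -5.2223.
u_2 = a_2 + 5.2223·q_1 = (-0.6364, 1.0909, -0.3636).
‖u_2‖ = 1.3143, so q_2 = (-0.4842, 0.8301, -0.2767).
r_{13} = q_1·a_3 = 4.5260; r_{23} = q_2·a_3 = -1.0376.
u_3 = a_3 − 4.5260·q_1 + 1.0376·q_2 = (-0.3509, -0.3509, -0.4386).

u_3 = (-0.3509, -0.3509, -0.4386)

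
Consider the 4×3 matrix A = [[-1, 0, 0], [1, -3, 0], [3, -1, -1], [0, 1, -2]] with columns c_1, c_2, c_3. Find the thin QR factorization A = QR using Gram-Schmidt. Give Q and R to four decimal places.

e_1 = c_1/‖c_1‖ = (-1, 1, 3, 0)/3.3166 = (-0.3015, 0.3015, 0.9045, 0.0000).
r_{12} = e_1·c_2 = -1.8091.
u_2 = c_2 + 1.8091·e_1 = (-0.5455, -2.4545, 0.6364, 1.0000).
‖u_2‖ = 2.7798, so e_2 = (-0.1962, -0.8830, 0.2289, 0.3597).
r_{13} = e_1·c_3 = -0.9045; r_{23} = e_2·c_3 = -0.9484.
u_3 = c_3 + 0.9045·e_1 + 0.9484·e_2 = (-0.4588, -0.5647, 0.0353, -1.6588).
‖u_3‖ = 1.8117, so e_3 = (-0.2533, -0.3117, 0.0195, -0.9156).

Q = [[-0.3015, -0.1962, -0.2533], [0.3015, -0.8830, -0.3117], [0.9045, 0.2289, 0.0195], [0.0000, 0.3597, -0.9156]], R = [[3.3166, -1.8091, -0.9045], [0.0000, 2.7798, -0.9484], [0.0000, 0.0000, 1.8117]]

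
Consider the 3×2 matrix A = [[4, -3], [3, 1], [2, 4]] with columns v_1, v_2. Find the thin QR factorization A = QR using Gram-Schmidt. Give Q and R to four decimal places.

v_1 = (4, 3, 2); ‖v_1‖ = 5.3852, so e_1 = (0.7428, 0.5571, 0.3714).
e_1·v_2 = 0.7428·(-3) + 0.5571·1 + 0.3714·4 = -0.1857.
u_2 = v_2 + 0.1857·e_1 = (-2.8621, 1.1034, 4.0690).
‖u_2‖ = 5.0956, so e_2 = (-0.5617, 0.2165, 0.7985).

Q = [[0.7428, -0.5617], [0.5571, 0.2165], [0.3714, 0.7985]], R = [[5.3852, -0.1857], [0.0000, 5.0956]]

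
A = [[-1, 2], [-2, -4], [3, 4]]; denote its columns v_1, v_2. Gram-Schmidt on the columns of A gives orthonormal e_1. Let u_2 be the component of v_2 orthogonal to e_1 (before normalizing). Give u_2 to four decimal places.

v_1 = (-1, -2, 3); ‖v_1‖ = 3.7417, so e_1 = (-0.2673, -0.5345, 0.8018).
e_1·v_2 = (-0.2673)·2 + (-0.5345)·(-4) + 0.8018·4 = 4.8107.
u_2 = v_2 − 4.8107·e_1 = (3.2857, -1.4286, 0.1429).

u_2 = (3.2857, -1.4286, 0.1429)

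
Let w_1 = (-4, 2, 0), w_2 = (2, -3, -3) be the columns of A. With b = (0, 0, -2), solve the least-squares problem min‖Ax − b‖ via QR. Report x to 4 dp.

x = (0.3443, 0.4918)

w_1 = (-4, 2, 0); ‖w_1‖ = 4.4721, so e_1 = (-0.8944, 0.4472, 0.0000).
e_1·w_2 = (-0.8944)·2 + 0.4472·(-3) + 0.0000·(-3) = -3.1305.
u_2 = w_2 + 3.1305·e_1 = (-0.8000, -1.6000, -3.0000).
‖u_2‖ = 3.4928, so e_2 = (-0.2290, -0.4581, -0.8589).
Qᵀb = (0.0000, 1.7178).
Back-substitute: x_2 = 1.7178/3.4928 = 0.4918.
x_1 = (0.0000 + 3.1305·0.4918)/4.4721 = 0.3443.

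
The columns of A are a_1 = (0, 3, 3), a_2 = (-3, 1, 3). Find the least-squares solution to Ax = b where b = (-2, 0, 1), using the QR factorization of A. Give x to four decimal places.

e_1 = a_1/‖a_1‖ = (0, 3, 3)/4.2426 = (0.0000, 0.7071, 0.7071).
r_{12} = e_1·a_2 = 2.8284.
u_2 = a_2 − 2.8284·e_1 = (-3.0000, -1.0000, 1.0000).
‖u_2‖ = 3.3166, so e_2 = (-0.9045, -0.3015, 0.3015).
Qᵀb = (0.7071, 2.1106).
Back-substitute: x_2 = 2.1106/3.3166 = 0.6364.
x_1 = (0.7071 − 2.8284·0.6364)/4.2426 = -0.2576.

x = (-0.2576, 0.6364)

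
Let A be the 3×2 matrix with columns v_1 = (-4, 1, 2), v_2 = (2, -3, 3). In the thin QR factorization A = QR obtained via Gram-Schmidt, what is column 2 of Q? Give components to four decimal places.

q_2 = (0.2297, -0.6054, 0.7620)

v_1 = (-4, 1, 2); ‖v_1‖ = 4.5826, so q_1 = (-0.8729, 0.2182, 0.4364).
q_1·v_2 = (-0.8729)·2 + 0.2182·(-3) + 0.4364·3 = -1.0911.
u_2 = v_2 + 1.0911·q_1 = (1.0476, -2.7619, 3.4762).
‖u_2‖ = 4.5617, so q_2 = (0.2297, -0.6054, 0.7620).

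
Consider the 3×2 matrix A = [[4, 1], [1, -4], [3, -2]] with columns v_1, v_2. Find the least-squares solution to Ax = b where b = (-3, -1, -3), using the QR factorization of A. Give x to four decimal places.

x = (-0.8235, 0.0980)

e_1 = v_1/‖v_1‖ = (4, 1, 3)/5.0990 = (0.7845, 0.1961, 0.5883).
r_{12} = e_1·v_2 = -1.1767.
u_2 = v_2 + 1.1767·e_1 = (1.9231, -3.7692, -1.3077).
‖u_2‖ = 4.4289, so e_2 = (0.4342, -0.8510, -0.2953).
Qᵀb = (-4.3146, 0.4342).
Back-substitute: x_2 = 0.4342/4.4289 = 0.0980.
x_1 = (-4.3146 + 1.1767·0.0980)/5.0990 = -0.8235.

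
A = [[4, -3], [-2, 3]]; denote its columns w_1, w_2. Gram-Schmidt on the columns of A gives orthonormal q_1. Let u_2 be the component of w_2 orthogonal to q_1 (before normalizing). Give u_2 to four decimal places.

u_2 = (0.6000, 1.2000)

w_1 = (4, -2); ‖w_1‖ = 4.4721, so q_1 = (0.8944, -0.4472).
q_1·w_2 = 0.8944·(-3) + (-0.4472)·3 = -4.0249.
u_2 = w_2 + 4.0249·q_1 = (0.6000, 1.2000).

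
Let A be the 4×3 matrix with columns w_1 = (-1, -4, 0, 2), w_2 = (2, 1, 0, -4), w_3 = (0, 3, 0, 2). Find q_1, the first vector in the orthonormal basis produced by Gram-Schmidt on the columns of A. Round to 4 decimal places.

q_1 = (-0.2182, -0.8729, 0.0000, 0.4364)

q_1 = w_1/‖w_1‖ = (-1, -4, 0, 2)/4.5826 = (-0.2182, -0.8729, 0.0000, 0.4364).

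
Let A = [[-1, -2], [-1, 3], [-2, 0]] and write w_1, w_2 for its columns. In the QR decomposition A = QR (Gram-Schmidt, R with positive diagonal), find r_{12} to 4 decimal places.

r_{12} = -0.4082

w_1 = (-1, -1, -2); ‖w_1‖ = 2.4495, so q_1 = (-0.4082, -0.4082, -0.8165).
r_{12} = q_1·w_2 = -0.4082.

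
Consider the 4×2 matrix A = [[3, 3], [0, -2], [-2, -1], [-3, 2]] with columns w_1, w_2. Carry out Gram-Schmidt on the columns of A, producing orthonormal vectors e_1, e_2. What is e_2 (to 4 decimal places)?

e_2 = (0.5645, -0.4870, -0.1328, 0.6531)

e_1 = w_1/‖w_1‖ = (3, 0, -2, -3)/4.6904 = (0.6396, 0.0000, -0.4264, -0.6396).
r_{12} = e_1·w_2 = 1.0660.
u_2 = w_2 − 1.0660·e_1 = (2.3182, -2.0000, -0.5455, 2.6818).
‖u_2‖ = 4.1065, so e_2 = (0.5645, -0.4870, -0.1328, 0.6531).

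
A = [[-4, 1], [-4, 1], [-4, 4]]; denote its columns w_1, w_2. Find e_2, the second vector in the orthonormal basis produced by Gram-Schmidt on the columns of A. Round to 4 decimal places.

e_1 = w_1/‖w_1‖ = (-4, -4, -4)/6.9282 = (-0.5774, -0.5774, -0.5774).
r_{12} = e_1·w_2 = -3.4641.
u_2 = w_2 + 3.4641·e_1 = (-1.0000, -1.0000, 2.0000).
‖u_2‖ = 2.4495, so e_2 = (-0.4082, -0.4082, 0.8165).

e_2 = (-0.4082, -0.4082, 0.8165)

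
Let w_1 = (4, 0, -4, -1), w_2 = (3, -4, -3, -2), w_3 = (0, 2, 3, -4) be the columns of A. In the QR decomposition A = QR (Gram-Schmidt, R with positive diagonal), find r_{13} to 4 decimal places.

e_1 = w_1/‖w_1‖ = (4, 0, -4, -1)/5.7446 = (0.6963, 0.0000, -0.6963, -0.1741).
r_{13} = e_1·w_3 = -1.3926.

r_{13} = -1.3926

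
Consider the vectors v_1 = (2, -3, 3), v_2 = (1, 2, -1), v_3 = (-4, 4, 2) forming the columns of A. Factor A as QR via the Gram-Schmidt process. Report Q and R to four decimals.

Q = [[0.4264, 0.8425, -0.3293], [-0.6396, 0.5382, 0.5488], [0.6396, -0.0234, 0.7683]], R = [[4.6904, -1.4924, -2.9848], [0.0000, 1.9424, -1.2637], [0.0000, 0.0000, 5.0492]]

v_1 = (2, -3, 3); ‖v_1‖ = 4.6904, so q_1 = (0.4264, -0.6396, 0.6396).
q_1·v_2 = 0.4264·1 + (-0.6396)·2 + 0.6396·(-1) = -1.4924.
u_2 = v_2 + 1.4924·q_1 = (1.6364, 1.0455, -0.0455).
‖u_2‖ = 1.9424, so q_2 = (0.8425, 0.5382, -0.0234).
q_1·v_3 = 0.4264·(-4) + (-0.6396)·4 + 0.6396·2 = -2.9848; q_2·v_3 = 0.8425·(-4) + 0.5382·4 + (-0.0234)·2 = -1.2637.
u_3 = v_3 + 2.9848·q_1 + 1.2637·q_2 = (-1.6627, 2.7711, 3.8795).
‖u_3‖ = 5.0492, so q_3 = (-0.3293, 0.5488, 0.7683).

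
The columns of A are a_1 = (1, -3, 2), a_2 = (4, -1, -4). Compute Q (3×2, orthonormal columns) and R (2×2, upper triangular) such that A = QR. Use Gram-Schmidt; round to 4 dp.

a_1 = (1, -3, 2); ‖a_1‖ = 3.7417, so q_1 = (0.2673, -0.8018, 0.5345).
q_1·a_2 = 0.2673·4 + (-0.8018)·(-1) + 0.5345·(-4) = -0.2673.
u_2 = a_2 + 0.2673·q_1 = (4.0714, -1.2143, -3.8571).
‖u_2‖ = 5.7383, so q_2 = (0.7095, -0.2116, -0.6722).

Q = [[0.2673, 0.7095], [-0.8018, -0.2116], [0.5345, -0.6722]], R = [[3.7417, -0.2673], [0.0000, 5.7383]]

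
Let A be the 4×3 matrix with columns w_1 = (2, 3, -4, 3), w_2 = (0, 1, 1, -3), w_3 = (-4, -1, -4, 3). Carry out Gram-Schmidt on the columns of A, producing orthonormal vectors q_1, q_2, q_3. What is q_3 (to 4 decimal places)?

q_1 = w_1/‖w_1‖ = (2, 3, -4, 3)/6.1644 = (0.3244, 0.4867, -0.6489, 0.4867).
r_{12} = q_1·w_2 = -1.6222.
u_2 = w_2 + 1.6222·q_1 = (0.5263, 1.7895, -0.0526, -2.2105).
‖u_2‖ = 2.8928, so q_2 = (0.1819, 0.6186, -0.0182, -0.7641).
r_{13} = q_1·w_3 = 2.2711; r_{23} = q_2·w_3 = -3.5660.
u_3 = w_3 − 2.2711·q_1 + 3.5660·q_2 = (-4.0881, 0.1006, -2.5912, -0.8302).
‖u_3‖ = 4.9118, so q_3 = (-0.8323, 0.0205, -0.5275, -0.1690).

q_3 = (-0.8323, 0.0205, -0.5275, -0.1690)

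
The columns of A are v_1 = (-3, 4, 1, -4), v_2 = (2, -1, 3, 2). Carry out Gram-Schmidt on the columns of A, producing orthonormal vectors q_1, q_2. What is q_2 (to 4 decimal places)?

q_2 = (0.2612, 0.1205, 0.9442, 0.1607)

v_1 = (-3, 4, 1, -4); ‖v_1‖ = 6.4807, so q_1 = (-0.4629, 0.6172, 0.1543, -0.6172).
q_1·v_2 = (-0.4629)·2 + 0.6172·(-1) + 0.1543·3 + (-0.6172)·2 = -2.3146.
u_2 = v_2 + 2.3146·q_1 = (0.9286, 0.4286, 3.3571, 0.5714).
‖u_2‖ = 3.5557, so q_2 = (0.2612, 0.1205, 0.9442, 0.1607).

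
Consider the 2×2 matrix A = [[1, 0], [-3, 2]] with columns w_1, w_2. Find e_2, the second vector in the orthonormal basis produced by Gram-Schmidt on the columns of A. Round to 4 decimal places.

e_2 = (0.9487, 0.3162)

w_1 = (1, -3); ‖w_1‖ = 3.1623, so e_1 = (0.3162, -0.9487).
e_1·w_2 = 0.3162·0 + (-0.9487)·2 = -1.8974.
u_2 = w_2 + 1.8974·e_1 = (0.6000, 0.2000).
‖u_2‖ = 0.6325, so e_2 = (0.9487, 0.3162).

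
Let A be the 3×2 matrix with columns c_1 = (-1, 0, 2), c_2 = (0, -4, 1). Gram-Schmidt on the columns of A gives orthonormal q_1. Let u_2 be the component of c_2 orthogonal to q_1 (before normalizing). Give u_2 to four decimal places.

u_2 = (0.4000, -4.0000, 0.2000)

q_1 = c_1/‖c_1‖ = (-1, 0, 2)/2.2361 = (-0.4472, 0.0000, 0.8944).
r_{12} = q_1·c_2 = 0.8944.
u_2 = c_2 − 0.8944·q_1 = (0.4000, -4.0000, 0.2000).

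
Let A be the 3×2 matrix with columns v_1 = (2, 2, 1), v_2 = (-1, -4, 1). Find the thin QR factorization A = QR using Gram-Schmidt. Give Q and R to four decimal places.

v_1 = (2, 2, 1); ‖v_1‖ = 3.0000, so q_1 = (0.6667, 0.6667, 0.3333).
q_1·v_2 = 0.6667·(-1) + 0.6667·(-4) + 0.3333·1 = -3.0000.
u_2 = v_2 + 3.0000·q_1 = (1.0000, -2.0000, 2.0000).
‖u_2‖ = 3.0000, so q_2 = (0.3333, -0.6667, 0.6667).

Q = [[0.6667, 0.3333], [0.6667, -0.6667], [0.3333, 0.6667]], R = [[3.0000, -3.0000], [0.0000, 3.0000]]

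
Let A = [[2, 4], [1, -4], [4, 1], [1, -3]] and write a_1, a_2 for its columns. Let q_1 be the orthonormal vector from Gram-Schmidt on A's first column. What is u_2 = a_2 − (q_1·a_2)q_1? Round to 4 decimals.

a_1 = (2, 1, 4, 1); ‖a_1‖ = 4.6904, so q_1 = (0.4264, 0.2132, 0.8528, 0.2132).
q_1·a_2 = 0.4264·4 + 0.2132·(-4) + 0.8528·1 + 0.2132·(-3) = 1.0660.
u_2 = a_2 − 1.0660·q_1 = (3.5455, -4.2273, 0.0909, -3.2273).

u_2 = (3.5455, -4.2273, 0.0909, -3.2273)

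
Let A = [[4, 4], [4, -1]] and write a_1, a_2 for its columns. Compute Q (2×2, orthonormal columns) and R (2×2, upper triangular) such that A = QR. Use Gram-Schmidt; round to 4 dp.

Q = [[0.7071, 0.7071], [0.7071, -0.7071]], R = [[5.6569, 2.1213], [0.0000, 3.5355]]

q_1 = a_1/‖a_1‖ = (4, 4)/5.6569 = (0.7071, 0.7071).
r_{12} = q_1·a_2 = 2.1213.
u_2 = a_2 − 2.1213·q_1 = (2.5000, -2.5000).
‖u_2‖ = 3.5355, so q_2 = (0.7071, -0.7071).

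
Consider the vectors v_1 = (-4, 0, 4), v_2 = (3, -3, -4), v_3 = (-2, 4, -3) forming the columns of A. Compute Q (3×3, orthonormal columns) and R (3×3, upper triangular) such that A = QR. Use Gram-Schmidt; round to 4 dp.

Q = [[-0.7071, -0.1622, -0.6882], [0.0000, -0.9733, 0.2294], [0.7071, -0.1622, -0.6882]], R = [[5.6569, -4.9497, -0.7071], [0.0000, 3.0822, -3.0822], [0.0000, 0.0000, 4.3589]]

v_1 = (-4, 0, 4); ‖v_1‖ = 5.6569, so e_1 = (-0.7071, 0.0000, 0.7071).
e_1·v_2 = (-0.7071)·3 + 0.0000·(-3) + 0.7071·(-4) = -4.9497.
u_2 = v_2 + 4.9497·e_1 = (-0.5000, -3.0000, -0.5000).
‖u_2‖ = 3.0822, so e_2 = (-0.1622, -0.9733, -0.1622).
e_1·v_3 = (-0.7071)·(-2) + 0.0000·4 + 0.7071·(-3) = -0.7071; e_2·v_3 = (-0.1622)·(-2) + (-0.9733)·4 + (-0.1622)·(-3) = -3.0822.
u_3 = v_3 + 0.7071·e_1 + 3.0822·e_2 = (-3.0000, 1.0000, -3.0000).
‖u_3‖ = 4.3589, so e_3 = (-0.6882, 0.2294, -0.6882).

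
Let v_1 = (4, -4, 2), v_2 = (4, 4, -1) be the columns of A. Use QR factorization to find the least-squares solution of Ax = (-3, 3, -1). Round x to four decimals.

q_1 = v_1/‖v_1‖ = (4, -4, 2)/6.0000 = (0.6667, -0.6667, 0.3333).
r_{12} = q_1·v_2 = -0.3333.
u_2 = v_2 + 0.3333·q_1 = (4.2222, 3.7778, -0.8889).
‖u_2‖ = 5.7349, so q_2 = (0.7362, 0.6587, -0.1550).
Qᵀb = (-4.3333, -0.0775).
Back-substitute: x_2 = -0.0775/5.7349 = -0.0135.
x_1 = (-4.3333 + 0.3333·(-0.0135))/6.0000 = -0.7230.

x = (-0.7230, -0.0135)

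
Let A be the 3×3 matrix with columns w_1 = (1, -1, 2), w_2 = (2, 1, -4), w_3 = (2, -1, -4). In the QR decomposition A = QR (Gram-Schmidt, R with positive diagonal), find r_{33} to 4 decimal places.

w_1 = (1, -1, 2); ‖w_1‖ = 2.4495, so q_1 = (0.4082, -0.4082, 0.8165).
q_1·w_2 = 0.4082·2 + (-0.4082)·1 + 0.8165·(-4) = -2.8577.
u_2 = w_2 + 2.8577·q_1 = (3.1667, -0.1667, -1.6667).
‖u_2‖ = 3.5824, so q_2 = (0.8840, -0.0465, -0.4652).
q_1·w_3 = 0.4082·2 + (-0.4082)·(-1) + 0.8165·(-4) = -2.0412; q_2·w_3 = 0.8840·2 + (-0.0465)·(-1) + (-0.4652)·(-4) = 3.6754.
u_3 = w_3 + 2.0412·q_1 − 3.6754·q_2 = (-0.4156, -1.6623, -0.6234).
r_{33} = ‖u_3‖ = 1.8234.

r_{33} = 1.8234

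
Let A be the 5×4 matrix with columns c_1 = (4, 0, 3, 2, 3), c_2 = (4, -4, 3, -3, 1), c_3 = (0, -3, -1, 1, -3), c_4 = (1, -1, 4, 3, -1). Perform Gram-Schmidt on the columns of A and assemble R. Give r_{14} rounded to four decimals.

r_{14} = 3.0822

c_1 = (4, 0, 3, 2, 3); ‖c_1‖ = 6.1644, so e_1 = (0.6489, 0.0000, 0.4867, 0.3244, 0.4867).
r_{14} = e_1·c_4 = 3.0822.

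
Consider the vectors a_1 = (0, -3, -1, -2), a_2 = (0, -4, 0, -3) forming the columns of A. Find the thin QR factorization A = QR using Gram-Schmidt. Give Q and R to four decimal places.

e_1 = a_1/‖a_1‖ = (0, -3, -1, -2)/3.7417 = (0.0000, -0.8018, -0.2673, -0.5345).
r_{12} = e_1·a_2 = 4.8107.
u_2 = a_2 − 4.8107·e_1 = (0.0000, -0.1429, 1.2857, -0.4286).
‖u_2‖ = 1.3628, so e_2 = (0.0000, -0.1048, 0.9435, -0.3145).

Q = [[0.0000, 0.0000], [-0.8018, -0.1048], [-0.2673, 0.9435], [-0.5345, -0.3145]], R = [[3.7417, 4.8107], [0.0000, 1.3628]]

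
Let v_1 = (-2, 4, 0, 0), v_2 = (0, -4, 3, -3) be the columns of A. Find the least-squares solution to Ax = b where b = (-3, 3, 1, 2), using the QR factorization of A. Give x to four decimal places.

x = (0.8774, -0.0283)

v_1 = (-2, 4, 0, 0); ‖v_1‖ = 4.4721, so q_1 = (-0.4472, 0.8944, 0.0000, 0.0000).
q_1·v_2 = (-0.4472)·0 + 0.8944·(-4) + 0.0000·3 + 0.0000·(-3) = -3.5777.
u_2 = v_2 + 3.5777·q_1 = (-1.6000, -0.8000, 3.0000, -3.0000).
‖u_2‖ = 4.6043, so q_2 = (-0.3475, -0.1737, 0.6516, -0.6516).
Qᵀb = (4.0249, -0.1303).
Back-substitute: x_2 = -0.1303/4.6043 = -0.0283.
x_1 = (4.0249 + 3.5777·(-0.0283))/4.4721 = 0.8774.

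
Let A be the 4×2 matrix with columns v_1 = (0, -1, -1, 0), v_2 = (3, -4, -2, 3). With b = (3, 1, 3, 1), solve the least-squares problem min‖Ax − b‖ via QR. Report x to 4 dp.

x = (-4.1000, 0.7000)

v_1 = (0, -1, -1, 0); ‖v_1‖ = 1.4142, so e_1 = (0.0000, -0.7071, -0.7071, 0.0000).
e_1·v_2 = 0.0000·3 + (-0.7071)·(-4) + (-0.7071)·(-2) + 0.0000·3 = 4.2426.
u_2 = v_2 − 4.2426·e_1 = (3.0000, -1.0000, 1.0000, 3.0000).
‖u_2‖ = 4.4721, so e_2 = (0.6708, -0.2236, 0.2236, 0.6708).
Qᵀb = (-2.8284, 3.1305).
Back-substitute: x_2 = 3.1305/4.4721 = 0.7000.
x_1 = (-2.8284 − 4.2426·0.7000)/1.4142 = -4.1000.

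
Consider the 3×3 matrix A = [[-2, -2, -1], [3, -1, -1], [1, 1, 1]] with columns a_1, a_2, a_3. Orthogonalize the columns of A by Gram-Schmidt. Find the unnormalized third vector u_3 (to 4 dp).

e_1 = a_1/‖a_1‖ = (-2, 3, 1)/3.7417 = (-0.5345, 0.8018, 0.2673).
r_{12} = e_1·a_2 = 0.5345.
u_2 = a_2 − 0.5345·e_1 = (-1.7143, -1.4286, 0.8571).
‖u_2‖ = 2.3905, so e_2 = (-0.7171, -0.5976, 0.3586).
r_{13} = e_1·a_3 = 0.0000; r_{23} = e_2·a_3 = 1.6733.
u_3 = a_3 + 0.0000·e_1 − 1.6733·e_2 = (0.2000, 0.0000, 0.4000).

u_3 = (0.2000, 0.0000, 0.4000)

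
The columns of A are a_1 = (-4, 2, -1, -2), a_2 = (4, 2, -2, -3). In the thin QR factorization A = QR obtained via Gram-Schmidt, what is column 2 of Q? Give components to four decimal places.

a_1 = (-4, 2, -1, -2); ‖a_1‖ = 5.0000, so q_1 = (-0.8000, 0.4000, -0.2000, -0.4000).
q_1·a_2 = (-0.8000)·4 + 0.4000·2 + (-0.2000)·(-2) + (-0.4000)·(-3) = -0.8000.
u_2 = a_2 + 0.8000·q_1 = (3.3600, 2.3200, -2.1600, -3.3200).
‖u_2‖ = 5.6886, so q_2 = (0.5907, 0.4078, -0.3797, -0.5836).

q_2 = (0.5907, 0.4078, -0.3797, -0.5836)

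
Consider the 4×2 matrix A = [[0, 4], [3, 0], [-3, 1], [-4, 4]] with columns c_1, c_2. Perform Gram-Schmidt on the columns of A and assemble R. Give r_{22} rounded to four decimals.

r_{22} = 4.7310

e_1 = c_1/‖c_1‖ = (0, 3, -3, -4)/5.8310 = (0.0000, 0.5145, -0.5145, -0.6860).
r_{12} = e_1·c_2 = -3.2585.
u_2 = c_2 + 3.2585·e_1 = (4.0000, 1.6765, -0.6765, 1.7647).
r_{22} = ‖u_2‖ = 4.7310.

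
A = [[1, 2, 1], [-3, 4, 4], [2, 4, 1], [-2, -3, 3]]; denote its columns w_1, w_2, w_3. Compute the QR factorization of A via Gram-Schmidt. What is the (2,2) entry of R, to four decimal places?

q_1 = w_1/‖w_1‖ = (1, -3, 2, -2)/4.2426 = (0.2357, -0.7071, 0.4714, -0.4714).
r_{12} = q_1·w_2 = 0.9428.
u_2 = w_2 − 0.9428·q_1 = (1.7778, 4.6667, 3.5556, -2.5556).
r_{22} = ‖u_2‖ = 6.6416.

r_{22} = 6.6416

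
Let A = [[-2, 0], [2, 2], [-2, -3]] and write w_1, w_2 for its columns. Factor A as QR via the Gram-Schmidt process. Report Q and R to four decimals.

w_1 = (-2, 2, -2); ‖w_1‖ = 3.4641, so q_1 = (-0.5774, 0.5774, -0.5774).
q_1·w_2 = (-0.5774)·0 + 0.5774·2 + (-0.5774)·(-3) = 2.8868.
u_2 = w_2 − 2.8868·q_1 = (1.6667, 0.3333, -1.3333).
‖u_2‖ = 2.1602, so q_2 = (0.7715, 0.1543, -0.6172).

Q = [[-0.5774, 0.7715], [0.5774, 0.1543], [-0.5774, -0.6172]], R = [[3.4641, 2.8868], [0.0000, 2.1602]]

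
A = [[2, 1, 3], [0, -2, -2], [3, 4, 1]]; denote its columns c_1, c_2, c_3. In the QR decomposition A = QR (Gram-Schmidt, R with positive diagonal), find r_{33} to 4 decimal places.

r_{33} = 2.7351

c_1 = (2, 0, 3); ‖c_1‖ = 3.6056, so e_1 = (0.5547, 0.0000, 0.8321).
e_1·c_2 = 0.5547·1 + 0.0000·(-2) + 0.8321·4 = 3.8829.
u_2 = c_2 − 3.8829·e_1 = (-1.1538, -2.0000, 0.7692).
‖u_2‖ = 2.4337, so e_2 = (-0.4741, -0.8218, 0.3161).
e_1·c_3 = 0.5547·3 + 0.0000·(-2) + 0.8321·1 = 2.4962; e_2·c_3 = (-0.4741)·3 + (-0.8218)·(-2) + 0.3161·1 = 0.5373.
u_3 = c_3 − 2.4962·e_1 − 0.5373·e_2 = (1.8701, -1.5584, -1.2468).
r_{33} = ‖u_3‖ = 2.7351.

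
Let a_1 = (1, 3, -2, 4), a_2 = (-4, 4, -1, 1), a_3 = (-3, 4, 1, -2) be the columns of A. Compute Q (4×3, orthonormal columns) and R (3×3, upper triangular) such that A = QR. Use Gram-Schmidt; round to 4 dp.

Q = [[0.1826, -0.8523, 0.4660], [0.5477, 0.4961, 0.6702], [-0.3651, -0.0127, 0.3948], [0.7303, -0.1654, -0.4217]], R = [[5.4772, 2.5560, -0.1826], [0.0000, 5.2409, 4.8592], [0.0000, 0.0000, 2.5208]]

a_1 = (1, 3, -2, 4); ‖a_1‖ = 5.4772, so q_1 = (0.1826, 0.5477, -0.3651, 0.7303).
q_1·a_2 = 0.1826·(-4) + 0.5477·4 + (-0.3651)·(-1) + 0.7303·1 = 2.5560.
u_2 = a_2 − 2.5560·q_1 = (-4.4667, 2.6000, -0.0667, -0.8667).
‖u_2‖ = 5.2409, so q_2 = (-0.8523, 0.4961, -0.0127, -0.1654).
q_1·a_3 = 0.1826·(-3) + 0.5477·4 + (-0.3651)·1 + 0.7303·(-2) = -0.1826; q_2·a_3 = (-0.8523)·(-3) + 0.4961·4 + (-0.0127)·1 + (-0.1654)·(-2) = 4.8592.
u_3 = a_3 + 0.1826·q_1 − 4.8592·q_2 = (1.1748, 1.6893, 0.9951, -1.0631).
‖u_3‖ = 2.5208, so q_3 = (0.4660, 0.6702, 0.3948, -0.4217).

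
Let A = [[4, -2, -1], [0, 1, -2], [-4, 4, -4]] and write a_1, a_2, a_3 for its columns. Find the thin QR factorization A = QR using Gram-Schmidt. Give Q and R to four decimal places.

a_1 = (4, 0, -4); ‖a_1‖ = 5.6569, so e_1 = (0.7071, 0.0000, -0.7071).
e_1·a_2 = 0.7071·(-2) + 0.0000·1 + (-0.7071)·4 = -4.2426.
u_2 = a_2 + 4.2426·e_1 = (1.0000, 1.0000, 1.0000).
‖u_2‖ = 1.7321, so e_2 = (0.5774, 0.5774, 0.5774).
e_1·a_3 = 0.7071·(-1) + 0.0000·(-2) + (-0.7071)·(-4) = 2.1213; e_2·a_3 = 0.5774·(-1) + 0.5774·(-2) + 0.5774·(-4) = -4.0415.
u_3 = a_3 − 2.1213·e_1 + 4.0415·e_2 = (-0.1667, 0.3333, -0.1667).
‖u_3‖ = 0.4082, so e_3 = (-0.4082, 0.8165, -0.4082).

Q = [[0.7071, 0.5774, -0.4082], [0.0000, 0.5774, 0.8165], [-0.7071, 0.5774, -0.4082]], R = [[5.6569, -4.2426, 2.1213], [0.0000, 1.7321, -4.0415], [0.0000, 0.0000, 0.4082]]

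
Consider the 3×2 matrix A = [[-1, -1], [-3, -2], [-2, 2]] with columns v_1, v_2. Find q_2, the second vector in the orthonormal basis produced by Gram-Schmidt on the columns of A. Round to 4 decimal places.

q_2 = (-0.2718, -0.4695, 0.8401)

q_1 = v_1/‖v_1‖ = (-1, -3, -2)/3.7417 = (-0.2673, -0.8018, -0.5345).
r_{12} = q_1·v_2 = 0.8018.
u_2 = v_2 − 0.8018·q_1 = (-0.7857, -1.3571, 2.4286).
‖u_2‖ = 2.8909, so q_2 = (-0.2718, -0.4695, 0.8401).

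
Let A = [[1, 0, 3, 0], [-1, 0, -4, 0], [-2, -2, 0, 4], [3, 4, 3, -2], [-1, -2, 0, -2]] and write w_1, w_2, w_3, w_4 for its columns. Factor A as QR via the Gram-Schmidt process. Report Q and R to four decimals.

w_1 = (1, -1, -2, 3, -1); ‖w_1‖ = 4.0000, so e_1 = (0.2500, -0.2500, -0.5000, 0.7500, -0.2500).
e_1·w_2 = 0.2500·0 + (-0.2500)·0 + (-0.5000)·(-2) + 0.7500·4 + (-0.2500)·(-2) = 4.5000.
u_2 = w_2 − 4.5000·e_1 = (-1.1250, 1.1250, 0.2500, 0.6250, -0.8750).
‖u_2‖ = 1.9365, so e_2 = (-0.5809, 0.5809, 0.1291, 0.3227, -0.4518).
e_1·w_3 = 0.2500·3 + (-0.2500)·(-4) + (-0.5000)·0 + 0.7500·3 + (-0.2500)·0 = 4.0000; e_2·w_3 = (-0.5809)·3 + 0.5809·(-4) + 0.1291·0 + 0.3227·3 + (-0.4518)·0 = -3.0984.
u_3 = w_3 − 4.0000·e_1 + 3.0984·e_2 = (0.2000, -1.2000, 2.4000, 1.0000, -0.4000).
‖u_3‖ = 2.8983, so e_3 = (0.0690, -0.4140, 0.8281, 0.3450, -0.1380).
e_1·w_4 = 0.2500·0 + (-0.2500)·0 + (-0.5000)·4 + 0.7500·(-2) + (-0.2500)·(-2) = -3.0000; e_2·w_4 = (-0.5809)·0 + 0.5809·0 + 0.1291·4 + 0.3227·(-2) + (-0.4518)·(-2) = 0.7746; e_3·w_4 = 0.0690·0 + (-0.4140)·0 + 0.8281·4 + 0.3450·(-2) + (-0.1380)·(-2) = 2.8983.
u_4 = w_4 + 3.0000·e_1 − 0.7746·e_2 − 2.8983·e_3 = (1.0000, 0.0000, 0.0000, -1.0000, -2.0000).
‖u_4‖ = 2.4495, so e_4 = (0.4082, 0.0000, 0.0000, -0.4082, -0.8165).

Q = [[0.2500, -0.5809, 0.0690, 0.4082], [-0.2500, 0.5809, -0.4140, 0.0000], [-0.5000, 0.1291, 0.8281, 0.0000], [0.7500, 0.3227, 0.3450, -0.4082], [-0.2500, -0.4518, -0.1380, -0.8165]], R = [[4.0000, 4.5000, 4.0000, -3.0000], [0.0000, 1.9365, -3.0984, 0.7746], [0.0000, 0.0000, 2.8983, 2.8983], [0.0000, 0.0000, 0.0000, 2.4495]]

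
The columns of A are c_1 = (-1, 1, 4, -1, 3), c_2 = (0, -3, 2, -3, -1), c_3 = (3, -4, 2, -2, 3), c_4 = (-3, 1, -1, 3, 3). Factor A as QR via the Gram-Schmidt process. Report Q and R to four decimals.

Q = [[-0.1890, 0.0380, 0.6720, -0.7043], [0.1890, -0.6760, -0.4092, -0.5228], [0.7559, 0.2735, -0.1418, -0.2307], [-0.1890, -0.6001, 0.1184, 0.2580], [0.5669, -0.3266, 0.5889, 0.3331]], R = [[5.2915, 0.9449, 2.2678, 1.1339], [0.0000, 4.7018, 3.5852, -3.8435], [0.0000, 0.0000, 4.8993, -0.1616], [0.0000, 0.0000, 0.0000, 3.5938]]

c_1 = (-1, 1, 4, -1, 3); ‖c_1‖ = 5.2915, so e_1 = (-0.1890, 0.1890, 0.7559, -0.1890, 0.5669).
e_1·c_2 = (-0.1890)·0 + 0.1890·(-3) + 0.7559·2 + (-0.1890)·(-3) + 0.5669·(-1) = 0.9449.
u_2 = c_2 − 0.9449·e_1 = (0.1786, -3.1786, 1.2857, -2.8214, -1.5357).
‖u_2‖ = 4.7018, so e_2 = (0.0380, -0.6760, 0.2735, -0.6001, -0.3266).
e_1·c_3 = (-0.1890)·3 + 0.1890·(-4) + 0.7559·2 + (-0.1890)·(-2) + 0.5669·3 = 2.2678; e_2·c_3 = 0.0380·3 + (-0.6760)·(-4) + 0.2735·2 + (-0.6001)·(-2) + (-0.3266)·3 = 3.5852.
u_3 = c_3 − 2.2678·e_1 − 3.5852·e_2 = (3.2924, -2.0048, -0.6947, 0.5800, 2.8853).
‖u_3‖ = 4.8993, so e_3 = (0.6720, -0.4092, -0.1418, 0.1184, 0.5889).
e_1·c_4 = (-0.1890)·(-3) + 0.1890·1 + 0.7559·(-1) + (-0.1890)·3 + 0.5669·3 = 1.1339; e_2·c_4 = 0.0380·(-3) + (-0.6760)·1 + 0.2735·(-1) + (-0.6001)·3 + (-0.3266)·3 = -3.8435; e_3·c_4 = 0.6720·(-3) + (-0.4092)·1 + (-0.1418)·(-1) + 0.1184·3 + 0.5889·3 = -0.1616.
u_4 = c_4 − 1.1339·e_1 + 3.8435·e_2 + 0.1616·e_3 = (-2.5312, -1.8787, -0.8290, 0.9270, 1.1969).
‖u_4‖ = 3.5938, so e_4 = (-0.7043, -0.5228, -0.2307, 0.2580, 0.3331).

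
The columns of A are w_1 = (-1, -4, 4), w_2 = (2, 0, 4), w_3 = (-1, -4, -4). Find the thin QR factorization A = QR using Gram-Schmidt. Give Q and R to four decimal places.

Q = [[-0.1741, 0.6465, 0.7428], [-0.6963, 0.4526, -0.5571], [0.6963, 0.6142, -0.3714]], R = [[5.7446, 2.4371, 0.1741], [0.0000, 3.7497, -4.9135], [0.0000, 0.0000, 2.9711]]

q_1 = w_1/‖w_1‖ = (-1, -4, 4)/5.7446 = (-0.1741, -0.6963, 0.6963).
r_{12} = q_1·w_2 = 2.4371.
u_2 = w_2 − 2.4371·q_1 = (2.4242, 1.6970, 2.3030).
‖u_2‖ = 3.7497, so q_2 = (0.6465, 0.4526, 0.6142).
r_{13} = q_1·w_3 = 0.1741; r_{23} = q_2·w_3 = -4.9135.
u_3 = w_3 − 0.1741·q_1 + 4.9135·q_2 = (2.2069, -1.6552, -1.1034).
‖u_3‖ = 2.9711, so q_3 = (0.7428, -0.5571, -0.3714).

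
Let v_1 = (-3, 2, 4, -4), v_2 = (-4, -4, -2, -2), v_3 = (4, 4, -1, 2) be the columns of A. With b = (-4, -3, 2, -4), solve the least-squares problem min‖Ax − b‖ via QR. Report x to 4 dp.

x = (0.4000, 0.1556, -0.7111)

v_1 = (-3, 2, 4, -4); ‖v_1‖ = 6.7082, so e_1 = (-0.4472, 0.2981, 0.5963, -0.5963).
e_1·v_2 = (-0.4472)·(-4) + 0.2981·(-4) + 0.5963·(-2) + (-0.5963)·(-2) = 0.5963.
u_2 = v_2 − 0.5963·e_1 = (-3.7333, -4.1778, -2.3556, -1.6444).
‖u_2‖ = 6.2964, so e_2 = (-0.5929, -0.6635, -0.3741, -0.2612).
e_1·v_3 = (-0.4472)·4 + 0.2981·4 + 0.5963·(-1) + (-0.5963)·2 = -2.3851; e_2·v_3 = (-0.5929)·4 + (-0.6635)·4 + (-0.3741)·(-1) + (-0.2612)·2 = -5.1740.
u_3 = v_3 + 2.3851·e_1 + 5.1740·e_2 = (-0.1345, 1.2780, -1.5135, -0.7735).
‖u_3‖ = 2.1308, so e_3 = (-0.0631, 0.5998, -0.7103, -0.3630).
Qᵀb = (4.4721, 4.6588, -1.5152).
Back-substitute: x_3 = -1.5152/2.1308 = -0.7111.
x_2 = (4.6588 + 5.1740·(-0.7111))/6.2964 = 0.1556.
x_1 = (4.4721 − 0.5963·0.1556 + 2.3851·(-0.7111))/6.7082 = 0.4000.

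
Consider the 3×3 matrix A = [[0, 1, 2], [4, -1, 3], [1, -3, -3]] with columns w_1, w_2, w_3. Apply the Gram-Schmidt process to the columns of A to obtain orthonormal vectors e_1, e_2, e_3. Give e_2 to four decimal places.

e_2 = (0.3510, 0.2271, -0.9084)

e_1 = w_1/‖w_1‖ = (0, 4, 1)/4.1231 = (0.0000, 0.9701, 0.2425).
r_{12} = e_1·w_2 = -1.6977.
u_2 = w_2 + 1.6977·e_1 = (1.0000, 0.6471, -2.5882).
‖u_2‖ = 2.8491, so e_2 = (0.3510, 0.2271, -0.9084).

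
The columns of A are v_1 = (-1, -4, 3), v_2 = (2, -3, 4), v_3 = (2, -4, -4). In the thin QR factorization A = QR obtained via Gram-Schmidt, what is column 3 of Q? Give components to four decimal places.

e_3 = (0.4260, -0.6086, -0.6694)

v_1 = (-1, -4, 3); ‖v_1‖ = 5.0990, so e_1 = (-0.1961, -0.7845, 0.5883).
e_1·v_2 = (-0.1961)·2 + (-0.7845)·(-3) + 0.5883·4 = 4.3146.
u_2 = v_2 − 4.3146·e_1 = (2.8462, 0.3846, 1.4615).
‖u_2‖ = 3.2225, so e_2 = (0.8832, 0.1194, 0.4535).
e_1·v_3 = (-0.1961)·2 + (-0.7845)·(-4) + 0.5883·(-4) = 0.3922; e_2·v_3 = 0.8832·2 + 0.1194·(-4) + 0.4535·(-4) = -0.5252.
u_3 = v_3 − 0.3922·e_1 + 0.5252·e_2 = (2.5407, -3.6296, -3.9926).
‖u_3‖ = 5.9641, so e_3 = (0.4260, -0.6086, -0.6694).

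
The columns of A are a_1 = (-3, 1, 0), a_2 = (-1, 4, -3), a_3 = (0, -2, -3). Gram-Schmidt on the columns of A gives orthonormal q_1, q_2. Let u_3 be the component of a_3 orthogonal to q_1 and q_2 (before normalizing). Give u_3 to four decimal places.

a_1 = (-3, 1, 0); ‖a_1‖ = 3.1623, so q_1 = (-0.9487, 0.3162, 0.0000).
q_1·a_2 = (-0.9487)·(-1) + 0.3162·4 + 0.0000·(-3) = 2.2136.
u_2 = a_2 − 2.2136·q_1 = (1.1000, 3.3000, -3.0000).
‖u_2‖ = 4.5935, so q_2 = (0.2395, 0.7184, -0.6531).
q_1·a_3 = (-0.9487)·0 + 0.3162·(-2) + 0.0000·(-3) = -0.6325; q_2·a_3 = 0.2395·0 + 0.7184·(-2) + (-0.6531)·(-3) = 0.5225.
u_3 = a_3 + 0.6325·q_1 − 0.5225·q_2 = (-0.7251, -2.1754, -2.6588).

u_3 = (-0.7251, -2.1754, -2.6588)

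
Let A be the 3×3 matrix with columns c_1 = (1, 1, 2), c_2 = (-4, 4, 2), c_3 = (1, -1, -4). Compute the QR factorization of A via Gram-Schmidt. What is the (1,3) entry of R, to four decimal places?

r_{13} = -3.2660

e_1 = c_1/‖c_1‖ = (1, 1, 2)/2.4495 = (0.4082, 0.4082, 0.8165).
r_{13} = e_1·c_3 = -3.2660.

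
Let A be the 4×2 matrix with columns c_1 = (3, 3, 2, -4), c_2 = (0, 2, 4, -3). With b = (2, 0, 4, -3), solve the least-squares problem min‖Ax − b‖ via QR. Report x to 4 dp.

x = (0.2441, 0.6432)

q_1 = c_1/‖c_1‖ = (3, 3, 2, -4)/6.1644 = (0.4867, 0.4867, 0.3244, -0.6489).
r_{12} = q_1·c_2 = 4.2178.
u_2 = c_2 − 4.2178·q_1 = (-2.0526, -0.0526, 2.6316, -0.2632).
‖u_2‖ = 3.3482, so q_2 = (-0.6131, -0.0157, 0.7860, -0.0786).
Qᵀb = (4.2178, 2.1535).
Back-substitute: x_2 = 2.1535/3.3482 = 0.6432.
x_1 = (4.2178 − 4.2178·0.6432)/6.1644 = 0.2441.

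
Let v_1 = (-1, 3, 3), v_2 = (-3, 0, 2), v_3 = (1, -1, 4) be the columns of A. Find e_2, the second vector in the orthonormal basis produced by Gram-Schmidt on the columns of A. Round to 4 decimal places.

v_1 = (-1, 3, 3); ‖v_1‖ = 4.3589, so e_1 = (-0.2294, 0.6882, 0.6882).
e_1·v_2 = (-0.2294)·(-3) + 0.6882·0 + 0.6882·2 = 2.0647.
u_2 = v_2 − 2.0647·e_1 = (-2.5263, -1.4211, 0.5789).
‖u_2‖ = 2.9558, so e_2 = (-0.8547, -0.4808, 0.1959).

e_2 = (-0.8547, -0.4808, 0.1959)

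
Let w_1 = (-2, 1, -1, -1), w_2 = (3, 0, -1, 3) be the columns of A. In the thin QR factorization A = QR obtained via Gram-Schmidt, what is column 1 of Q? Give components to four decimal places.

q_1 = w_1/‖w_1‖ = (-2, 1, -1, -1)/2.6458 = (-0.7559, 0.3780, -0.3780, -0.3780).

q_1 = (-0.7559, 0.3780, -0.3780, -0.3780)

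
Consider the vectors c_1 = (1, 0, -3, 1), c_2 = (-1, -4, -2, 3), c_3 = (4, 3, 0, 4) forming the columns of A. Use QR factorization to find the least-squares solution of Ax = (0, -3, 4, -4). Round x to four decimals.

c_1 = (1, 0, -3, 1); ‖c_1‖ = 3.3166, so e_1 = (0.3015, 0.0000, -0.9045, 0.3015).
e_1·c_2 = 0.3015·(-1) + 0.0000·(-4) + (-0.9045)·(-2) + 0.3015·3 = 2.4121.
u_2 = c_2 − 2.4121·e_1 = (-1.7273, -4.0000, 0.1818, 2.2727).
‖u_2‖ = 4.9175, so e_2 = (-0.3513, -0.8134, 0.0370, 0.4622).
e_1·c_3 = 0.3015·4 + 0.0000·3 + (-0.9045)·0 + 0.3015·4 = 2.4121; e_2·c_3 = (-0.3513)·4 + (-0.8134)·3 + 0.0370·0 + 0.4622·4 = -1.9966.
u_3 = c_3 − 2.4121·e_1 + 1.9966·e_2 = (2.5714, 1.3759, 2.2556, 4.1955).
‖u_3‖ = 5.5853, so e_3 = (0.4604, 0.2464, 0.4039, 0.7512).
Qᵀb = (-4.8242, 0.7395, -2.1283).
Back-substitute: x_3 = -2.1283/5.5853 = -0.3811.
x_2 = (0.7395 + 1.9966·(-0.3811))/4.9175 = -0.0043.
x_1 = (-4.8242 − 2.4121·(-0.0043) − 2.4121·(-0.3811))/3.3166 = -1.1743.

x = (-1.1743, -0.0043, -0.3811)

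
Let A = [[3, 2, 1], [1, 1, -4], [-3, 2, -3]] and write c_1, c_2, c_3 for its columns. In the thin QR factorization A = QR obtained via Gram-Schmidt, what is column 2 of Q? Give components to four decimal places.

q_2 = (0.6158, 0.3167, 0.7214)

q_1 = c_1/‖c_1‖ = (3, 1, -3)/4.3589 = (0.6882, 0.2294, -0.6882).
r_{12} = q_1·c_2 = 0.2294.
u_2 = c_2 − 0.2294·q_1 = (1.8421, 0.9474, 2.1579).
‖u_2‖ = 2.9912, so q_2 = (0.6158, 0.3167, 0.7214).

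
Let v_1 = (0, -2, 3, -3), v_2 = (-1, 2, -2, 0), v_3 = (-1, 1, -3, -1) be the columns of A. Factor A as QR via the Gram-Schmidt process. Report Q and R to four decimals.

v_1 = (0, -2, 3, -3); ‖v_1‖ = 4.6904, so q_1 = (0.0000, -0.4264, 0.6396, -0.6396).
q_1·v_2 = 0.0000·(-1) + (-0.4264)·2 + 0.6396·(-2) + (-0.6396)·0 = -2.1320.
u_2 = v_2 + 2.1320·q_1 = (-1.0000, 1.0909, -0.6364, -1.3636).
‖u_2‖ = 2.1106, so q_2 = (-0.4738, 0.5169, -0.3015, -0.6461).
q_1·v_3 = 0.0000·(-1) + (-0.4264)·1 + 0.6396·(-3) + (-0.6396)·(-1) = -1.7056; q_2·v_3 = (-0.4738)·(-1) + 0.5169·1 + (-0.3015)·(-3) + (-0.6461)·(-1) = 2.5413.
u_3 = v_3 + 1.7056·q_1 − 2.5413·q_2 = (0.2041, -1.0408, -1.1429, -0.4490).
‖u_3‖ = 1.6225, so q_3 = (0.1258, -0.6415, -0.7044, -0.2767).

Q = [[0.0000, -0.4738, 0.1258], [-0.4264, 0.5169, -0.6415], [0.6396, -0.3015, -0.7044], [-0.6396, -0.6461, -0.2767]], R = [[4.6904, -2.1320, -1.7056], [0.0000, 2.1106, 2.5413], [0.0000, 0.0000, 1.6225]]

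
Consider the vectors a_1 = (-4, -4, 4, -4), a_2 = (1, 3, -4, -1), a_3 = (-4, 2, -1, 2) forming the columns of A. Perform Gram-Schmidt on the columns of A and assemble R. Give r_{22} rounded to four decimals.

q_1 = a_1/‖a_1‖ = (-4, -4, 4, -4)/8.0000 = (-0.5000, -0.5000, 0.5000, -0.5000).
r_{12} = q_1·a_2 = -3.5000.
u_2 = a_2 + 3.5000·q_1 = (-0.7500, 1.2500, -2.2500, -2.7500).
r_{22} = ‖u_2‖ = 3.8406.

r_{22} = 3.8406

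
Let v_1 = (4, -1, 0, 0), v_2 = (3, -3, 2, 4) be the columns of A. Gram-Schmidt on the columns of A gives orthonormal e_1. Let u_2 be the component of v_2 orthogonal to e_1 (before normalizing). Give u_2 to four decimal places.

v_1 = (4, -1, 0, 0); ‖v_1‖ = 4.1231, so e_1 = (0.9701, -0.2425, 0.0000, 0.0000).
e_1·v_2 = 0.9701·3 + (-0.2425)·(-3) + 0.0000·2 + 0.0000·4 = 3.6380.
u_2 = v_2 − 3.6380·e_1 = (-0.5294, -2.1176, 2.0000, 4.0000).

u_2 = (-0.5294, -2.1176, 2.0000, 4.0000)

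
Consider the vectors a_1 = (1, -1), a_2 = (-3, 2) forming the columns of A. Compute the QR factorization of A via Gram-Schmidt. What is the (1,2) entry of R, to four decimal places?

a_1 = (1, -1); ‖a_1‖ = 1.4142, so q_1 = (0.7071, -0.7071).
r_{12} = q_1·a_2 = -3.5355.

r_{12} = -3.5355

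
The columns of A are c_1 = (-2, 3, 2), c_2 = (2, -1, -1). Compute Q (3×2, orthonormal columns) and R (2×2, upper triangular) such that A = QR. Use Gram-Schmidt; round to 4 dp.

Q = [[-0.4851, 0.8468], [0.7276, 0.5293], [0.4851, 0.0529]], R = [[4.1231, -2.1828], [0.0000, 1.1114]]

e_1 = c_1/‖c_1‖ = (-2, 3, 2)/4.1231 = (-0.4851, 0.7276, 0.4851).
r_{12} = e_1·c_2 = -2.1828.
u_2 = c_2 + 2.1828·e_1 = (0.9412, 0.5882, 0.0588).
‖u_2‖ = 1.1114, so e_2 = (0.8468, 0.5293, 0.0529).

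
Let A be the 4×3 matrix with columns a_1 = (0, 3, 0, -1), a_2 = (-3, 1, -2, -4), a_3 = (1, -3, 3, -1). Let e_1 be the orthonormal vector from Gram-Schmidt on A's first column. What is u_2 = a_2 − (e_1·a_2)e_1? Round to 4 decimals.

a_1 = (0, 3, 0, -1); ‖a_1‖ = 3.1623, so e_1 = (0.0000, 0.9487, 0.0000, -0.3162).
e_1·a_2 = 0.0000·(-3) + 0.9487·1 + 0.0000·(-2) + (-0.3162)·(-4) = 2.2136.
u_2 = a_2 − 2.2136·e_1 = (-3.0000, -1.1000, -2.0000, -3.3000).

u_2 = (-3.0000, -1.1000, -2.0000, -3.3000)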